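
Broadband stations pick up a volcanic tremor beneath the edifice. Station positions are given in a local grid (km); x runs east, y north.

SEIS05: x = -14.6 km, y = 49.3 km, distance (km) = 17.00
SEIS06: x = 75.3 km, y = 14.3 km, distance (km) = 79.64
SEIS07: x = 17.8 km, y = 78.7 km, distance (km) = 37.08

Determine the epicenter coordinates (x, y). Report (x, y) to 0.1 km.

Circle about each station: (x + 14.6)² + (y − 49.3)² = 17.00²; (x − 75.3)² + (y − 14.3)² = 79.64²; (x − 17.8)² + (y − 78.7)² = 37.08².
Subtracting the SEIS05 equation from the SEIS06 and SEIS07 equations removes the quadratic terms:
179.8 x − 70.0 y = -2822.60
64.8 x + 58.8 y = 2780.95
Solving the 2×2 system: x ≈ 1.9, y ≈ 45.2 km.

1.9 km east, 45.2 km north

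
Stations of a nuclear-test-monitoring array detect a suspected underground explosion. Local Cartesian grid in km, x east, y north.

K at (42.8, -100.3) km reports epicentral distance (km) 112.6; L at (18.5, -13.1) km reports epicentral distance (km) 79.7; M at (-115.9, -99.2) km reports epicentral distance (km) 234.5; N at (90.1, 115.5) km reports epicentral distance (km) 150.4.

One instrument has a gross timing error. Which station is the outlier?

Solve using three stations at a time. Using K, L, M (subtract circle equations pairwise → linear system) gives (x, y) ≈ (97.4, -1.8).
Distances from that point to each station vs reported:
  K: calculated 112.6 vs reported 112.6 → residual 0.0 km
  L: calculated 79.7 vs reported 79.7 → residual 0.0 km
  M: calculated 234.5 vs reported 234.5 → residual 0.0 km
  N: calculated 117.5 vs reported 150.4 → residual 32.9 km
K, L, M are mutually consistent (residuals ≈ 0); N is off by 32.9 km.

N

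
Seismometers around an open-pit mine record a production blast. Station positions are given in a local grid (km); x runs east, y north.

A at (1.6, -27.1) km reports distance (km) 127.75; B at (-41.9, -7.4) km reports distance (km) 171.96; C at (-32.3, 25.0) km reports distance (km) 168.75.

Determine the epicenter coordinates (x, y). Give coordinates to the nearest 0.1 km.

Circle about each station: (x − 1.6)² + (y + 27.1)² = 127.75²; (x + 41.9)² + (y + 7.4)² = 171.96²; (x + 32.3)² + (y − 25.0)² = 168.75².
Subtracting the A equation from the B and C equations removes the quadratic terms:
-87.0 x + 39.4 y = -12176.78
-67.8 x + 104.2 y = -11225.18
Solving the 2×2 system: x ≈ 129.3, y ≈ -23.6 km.

(129.3, -23.6)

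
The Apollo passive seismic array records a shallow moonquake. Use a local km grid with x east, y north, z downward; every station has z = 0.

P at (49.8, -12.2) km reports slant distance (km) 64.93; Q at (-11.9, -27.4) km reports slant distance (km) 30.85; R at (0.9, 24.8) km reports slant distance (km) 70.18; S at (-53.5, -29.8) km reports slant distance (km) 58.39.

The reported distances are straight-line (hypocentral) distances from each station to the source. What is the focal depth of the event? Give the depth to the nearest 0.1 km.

depth ≈ 26.5 km

Each station gives a sphere (x−x_i)² + (y−y_i)² + z² = d_i² (stations at z=0).
Subtracting the P sphere from Q and R: z² cancels, leaving linear equations in x and y:
-123.4 x − 30.4 y = 1527.67
-97.8 x + 74.0 y = -2722.36
Solving: x ≈ -2.502, y ≈ -40.096 km (keep extra digits for the depth step; rounded: -2.5, -40.1).
Then from the P sphere: z² = 64.93² − (x − 49.8)² − (y + 12.2)² with x = -2.502, y = -40.096, so z ≈ 26.499 ≈ 26.5 km.
Check against S (with the unrounded solution): distance 58.39 ≈ 58.39 km. ✓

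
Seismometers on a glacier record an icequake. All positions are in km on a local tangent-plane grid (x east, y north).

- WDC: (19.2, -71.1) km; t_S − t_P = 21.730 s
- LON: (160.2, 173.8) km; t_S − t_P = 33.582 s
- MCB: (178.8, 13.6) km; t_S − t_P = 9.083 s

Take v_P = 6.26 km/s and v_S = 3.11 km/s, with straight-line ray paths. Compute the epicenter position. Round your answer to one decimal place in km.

Distance from S−P lag: d = Δt · v_P v_S / (v_P − v_S) = Δt · (6.26·3.11)/(6.26−3.11) ≈ 6.1805·Δt.
So d_WDC = 134.30, d_LON = 207.55, d_MCB = 56.14 km.
Circle about each station: (x − 19.2)² + (y + 71.1)² = 134.30²; (x − 160.2)² + (y − 173.8)² = 207.55²; (x − 178.8)² + (y − 13.6)² = 56.14².
Subtracting the WDC equation from the LON and MCB equations removes the quadratic terms:
282.0 x + 489.8 y = 25406.12
319.2 x + 169.4 y = 41615.34
Solving the 2×2 system: x ≈ 148.1, y ≈ -33.4 km.
Check against WDC (with the unrounded x, y): √((x − 19.2)²+(y + 71.1)²) = 134.30 ≈ 134.30 km. ✓

(148.1, -33.4)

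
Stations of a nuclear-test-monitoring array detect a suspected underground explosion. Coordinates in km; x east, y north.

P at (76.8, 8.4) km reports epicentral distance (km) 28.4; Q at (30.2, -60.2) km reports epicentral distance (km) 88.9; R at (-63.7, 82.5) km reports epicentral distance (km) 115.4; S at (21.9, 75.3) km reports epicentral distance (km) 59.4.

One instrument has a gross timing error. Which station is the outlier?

R

Solve using three stations at a time. Using P, Q, S (subtract circle equations pairwise → linear system) gives (x, y) ≈ (54.1, 25.4).
Distances from that point to each station vs reported:
  P: calculated 28.4 vs reported 28.4 → residual 0.0 km
  Q: calculated 88.9 vs reported 88.9 → residual 0.0 km
  R: calculated 130.9 vs reported 115.4 → residual 15.5 km
  S: calculated 59.4 vs reported 59.4 → residual 0.0 km
P, Q, S are mutually consistent (residuals ≈ 0); R is off by 15.5 km.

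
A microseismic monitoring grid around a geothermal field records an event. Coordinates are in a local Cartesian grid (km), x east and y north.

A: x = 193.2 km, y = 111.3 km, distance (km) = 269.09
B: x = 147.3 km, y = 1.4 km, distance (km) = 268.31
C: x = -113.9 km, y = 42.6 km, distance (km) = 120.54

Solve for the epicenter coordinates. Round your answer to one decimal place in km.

Circle about each station: (x − 193.2)² + (y − 111.3)² = 269.09²; (x − 147.3)² + (y − 1.4)² = 268.31²; (x + 113.9)² + (y − 42.6)² = 120.54².
Subtracting the A equation from the B and C equations removes the quadratic terms:
-91.8 x − 219.8 y = -27595.51
-614.2 x − 137.4 y = 22953.58
Solving the 2×2 system: x ≈ -72.2, y ≈ 155.7 km.

(-72.2, 155.7)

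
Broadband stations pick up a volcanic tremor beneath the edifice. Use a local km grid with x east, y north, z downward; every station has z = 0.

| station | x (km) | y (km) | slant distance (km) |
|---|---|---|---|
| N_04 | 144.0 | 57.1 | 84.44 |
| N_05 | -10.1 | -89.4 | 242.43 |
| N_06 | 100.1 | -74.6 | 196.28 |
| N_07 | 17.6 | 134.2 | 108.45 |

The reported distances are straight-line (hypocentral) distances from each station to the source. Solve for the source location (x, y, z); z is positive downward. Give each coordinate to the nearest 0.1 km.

x ≈ 110.5 km, y ≈ 114.3 km, depth ≈ 52.3 km

Each station gives a sphere (x−x_i)² + (y−y_i)² + z² = d_i² (stations at z=0).
Subtracting the N_04 sphere from N_05 and N_06: z² cancels, leaving linear equations in x and y:
-308.2 x − 293.0 y = -67544.23
-87.8 x − 263.4 y = -39806.96
Solving: x ≈ 110.500, y ≈ 114.294 km (keep extra digits for the depth step; rounded: 110.5, 114.3).
Then from the N_04 sphere: z² = 84.44² − (x − 144.0)² − (y − 57.1)² with x = 110.500, y = 114.294, so z ≈ 52.314 ≈ 52.3 km.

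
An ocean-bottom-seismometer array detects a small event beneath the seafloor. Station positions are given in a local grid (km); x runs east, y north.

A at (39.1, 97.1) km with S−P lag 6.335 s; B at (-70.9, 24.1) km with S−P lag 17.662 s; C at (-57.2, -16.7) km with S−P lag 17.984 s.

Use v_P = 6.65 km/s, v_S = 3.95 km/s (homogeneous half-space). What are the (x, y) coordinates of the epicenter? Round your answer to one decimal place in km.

Distance from S−P lag: d = Δt · v_P v_S / (v_P − v_S) = Δt · (6.65·3.95)/(6.65−3.95) ≈ 9.7287·Δt.
So d_A = 61.63, d_B = 171.83, d_C = 174.96 km.
Circle about each station: (x − 39.1)² + (y − 97.1)² = 61.63²; (x + 70.9)² + (y − 24.1)² = 171.83²; (x + 57.2)² + (y + 16.7)² = 174.96².
Subtracting the A equation from the B and C equations removes the quadratic terms:
-220.0 x − 146.0 y = -31076.89
-192.6 x − 227.6 y = -34219.23
Solving the 2×2 system: x ≈ 94.6, y ≈ 70.3 km.

x ≈ 94.6 km, y ≈ 70.3 km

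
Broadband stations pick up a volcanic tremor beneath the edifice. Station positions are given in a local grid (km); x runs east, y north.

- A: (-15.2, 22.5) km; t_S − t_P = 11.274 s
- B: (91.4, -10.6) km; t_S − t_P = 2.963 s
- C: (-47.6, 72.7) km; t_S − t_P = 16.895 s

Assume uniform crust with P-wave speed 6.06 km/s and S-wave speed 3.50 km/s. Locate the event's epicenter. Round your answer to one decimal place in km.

Distance from S−P lag: d = Δt · v_P v_S / (v_P − v_S) = Δt · (6.06·3.50)/(6.06−3.50) ≈ 8.2852·Δt.
So d_A = 93.41, d_B = 24.55, d_C = 139.98 km.
Circle about each station: (x + 15.2)² + (y − 22.5)² = 93.41²; (x − 91.4)² + (y + 10.6)² = 24.55²; (x + 47.6)² + (y − 72.7)² = 139.98².
Subtracting pairs of circle equations eliminates x²+y² and gives linear equations (the radical axes):
213.2 x − 66.2 y = 15851.76
-64.8 x + 100.4 y = -4055.21
Solving the 2×2 system: x ≈ 77.3, y ≈ 9.5 km.

x ≈ 77.3 km, y ≈ 9.5 km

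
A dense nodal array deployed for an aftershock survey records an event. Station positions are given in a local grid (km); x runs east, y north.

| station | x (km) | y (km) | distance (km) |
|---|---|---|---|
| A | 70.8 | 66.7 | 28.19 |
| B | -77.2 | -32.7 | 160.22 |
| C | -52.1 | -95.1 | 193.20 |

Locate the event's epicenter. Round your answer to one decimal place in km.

Circle about each station: (x − 70.8)² + (y − 66.7)² = 28.19²; (x + 77.2)² + (y + 32.7)² = 160.22²; (x + 52.1)² + (y + 95.1)² = 193.20².
Subtracting pairs of circle equations eliminates x²+y² and gives linear equations (the radical axes):
-296.0 x − 198.8 y = -27308.17
-245.8 x − 323.6 y = -34234.67
Solving the 2×2 system: x ≈ 43.3, y ≈ 72.9 km.
Check against A (with the unrounded x, y): √((x − 70.8)²+(y − 66.7)²) = 28.21 ≈ 28.19 km. ✓

x ≈ 43.3 km, y ≈ 72.9 km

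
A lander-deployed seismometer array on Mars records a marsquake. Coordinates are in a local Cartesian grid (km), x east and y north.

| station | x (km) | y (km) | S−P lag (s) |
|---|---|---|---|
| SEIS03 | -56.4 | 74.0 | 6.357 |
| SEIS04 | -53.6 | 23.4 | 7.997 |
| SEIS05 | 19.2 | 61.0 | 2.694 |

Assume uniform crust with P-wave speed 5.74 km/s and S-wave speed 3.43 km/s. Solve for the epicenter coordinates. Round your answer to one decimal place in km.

Distance from S−P lag: d = Δt · v_P v_S / (v_P − v_S) = Δt · (5.74·3.43)/(5.74−3.43) ≈ 8.5230·Δt.
So d_SEIS03 = 54.18, d_SEIS04 = 68.16, d_SEIS05 = 22.96 km.
Circle about each station: (x + 56.4)² + (y − 74.0)² = 54.18²; (x + 53.6)² + (y − 23.4)² = 68.16²; (x − 19.2)² + (y − 61.0)² = 22.96².
Subtracting the SEIS03 equation from the SEIS04 and SEIS05 equations removes the quadratic terms:
5.6 x − 101.2 y = -6946.75
151.2 x − 26.0 y = -2159.01
Solving the 2×2 system: x ≈ -2.5, y ≈ 68.5 km.

(-2.5, 68.5)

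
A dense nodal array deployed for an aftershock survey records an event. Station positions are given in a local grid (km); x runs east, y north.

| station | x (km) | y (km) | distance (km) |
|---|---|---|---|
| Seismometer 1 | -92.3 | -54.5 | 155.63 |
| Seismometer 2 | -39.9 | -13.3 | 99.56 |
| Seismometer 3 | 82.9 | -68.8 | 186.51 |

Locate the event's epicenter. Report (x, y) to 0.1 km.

Circle about each station: (x + 92.3)² + (y + 54.5)² = 155.63²; (x + 39.9)² + (y + 13.3)² = 99.56²; (x − 82.9)² + (y + 68.8)² = 186.51².
Subtracting the Seismometer 1 equation from the Seismometer 2 and Seismometer 3 equations removes the quadratic terms:
104.8 x + 82.4 y = 4587.86
350.4 x − 28.6 y = -10448.97
Solving the 2×2 system: x ≈ -22.9, y ≈ 84.8 km.
Check against Seismometer 1 (with the unrounded x, y): √((x + 92.3)²+(y + 54.5)²) = 155.63 ≈ 155.63 km. ✓

x ≈ -22.9 km, y ≈ 84.8 km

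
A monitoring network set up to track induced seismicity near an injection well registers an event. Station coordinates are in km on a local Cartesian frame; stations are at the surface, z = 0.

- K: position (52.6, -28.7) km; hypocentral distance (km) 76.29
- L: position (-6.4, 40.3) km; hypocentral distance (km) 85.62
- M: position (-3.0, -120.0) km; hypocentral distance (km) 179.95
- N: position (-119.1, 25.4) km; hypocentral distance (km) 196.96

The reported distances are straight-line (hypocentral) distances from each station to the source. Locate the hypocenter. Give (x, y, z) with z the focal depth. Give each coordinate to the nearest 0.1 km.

(75.9, 40.0, 23.6)

Each station gives a sphere (x−x_i)² + (y−y_i)² + z² = d_i² (stations at z=0).
Subtracting the K sphere from L and M: z² cancels, leaving linear equations in x and y:
-118.0 x + 138.0 y = -3436.02
-111.2 x − 182.6 y = -15743.29
Solving: x ≈ 75.896, y ≈ 39.998 km (keep extra digits for the depth step; rounded: 75.9, 40.0).
Then from the K sphere: z² = 76.29² − (x − 52.6)² − (y + 28.7)² with x = 75.896, y = 39.998, so z ≈ 23.623 ≈ 23.6 km.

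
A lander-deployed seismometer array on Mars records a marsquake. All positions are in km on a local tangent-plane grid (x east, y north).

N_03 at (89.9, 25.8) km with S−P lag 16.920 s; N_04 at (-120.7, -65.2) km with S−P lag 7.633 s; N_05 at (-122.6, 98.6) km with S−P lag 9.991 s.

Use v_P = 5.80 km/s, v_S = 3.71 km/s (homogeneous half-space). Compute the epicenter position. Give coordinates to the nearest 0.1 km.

x ≈ -82.9 km, y ≈ 3.7 km

Distance from S−P lag: d = Δt · v_P v_S / (v_P − v_S) = Δt · (5.80·3.71)/(5.80−3.71) ≈ 10.2957·Δt.
So d_N_03 = 174.20, d_N_04 = 78.59, d_N_05 = 102.86 km.
Circle about each station: (x − 89.9)² + (y − 25.8)² = 174.20²; (x + 120.7)² + (y + 65.2)² = 78.59²; (x + 122.6)² + (y − 98.6)² = 102.86².
Subtracting the N_03 equation from the N_04 and N_05 equations removes the quadratic terms:
-421.2 x − 182.0 y = 34241.13
-425.0 x + 145.6 y = 35770.53
Solving the 2×2 system: x ≈ -82.9, y ≈ 3.7 km.
Check against N_03 (with the unrounded x, y): √((x − 89.9)²+(y − 25.8)²) = 174.20 ≈ 174.20 km. ✓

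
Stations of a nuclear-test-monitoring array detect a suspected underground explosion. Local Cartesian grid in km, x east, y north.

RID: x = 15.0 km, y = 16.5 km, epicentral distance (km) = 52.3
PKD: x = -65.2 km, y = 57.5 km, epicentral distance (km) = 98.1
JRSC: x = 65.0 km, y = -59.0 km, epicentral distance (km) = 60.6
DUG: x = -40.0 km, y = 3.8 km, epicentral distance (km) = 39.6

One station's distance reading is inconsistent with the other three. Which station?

JRSC

Solve using three stations at a time. Using RID, PKD, DUG (subtract circle equations pairwise → linear system) gives (x, y) ≈ (-14.6, -26.5).
Distances from that point to each station vs reported:
  RID: calculated 52.3 vs reported 52.3 → residual 0.0 km
  PKD: calculated 98.1 vs reported 98.1 → residual 0.0 km
  JRSC: calculated 86.0 vs reported 60.6 → residual 25.4 km
  DUG: calculated 39.5 vs reported 39.6 → residual 0.1 km
RID, PKD, DUG are mutually consistent (residuals ≈ 0); JRSC is off by 25.4 km.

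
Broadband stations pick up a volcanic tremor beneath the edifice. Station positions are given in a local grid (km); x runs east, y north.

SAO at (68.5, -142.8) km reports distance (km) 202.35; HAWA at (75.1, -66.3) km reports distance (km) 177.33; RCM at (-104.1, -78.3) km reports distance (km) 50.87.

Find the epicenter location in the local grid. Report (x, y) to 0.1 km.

Circle about each station: (x − 68.5)² + (y + 142.8)² = 202.35²; (x − 75.1)² + (y + 66.3)² = 177.33²; (x + 104.1)² + (y + 78.3)² = 50.87².
Subtracting the SAO equation from the HAWA and RCM equations removes the quadratic terms:
13.2 x + 153.0 y = -5548.80
-345.2 x + 129.0 y = 30241.38
Solving the 2×2 system: x ≈ -98.0, y ≈ -27.8 km.
Check against SAO (with the unrounded x, y): √((x − 68.5)²+(y + 142.8)²) = 202.35 ≈ 202.35 km. ✓

-98.0 km east, -27.8 km north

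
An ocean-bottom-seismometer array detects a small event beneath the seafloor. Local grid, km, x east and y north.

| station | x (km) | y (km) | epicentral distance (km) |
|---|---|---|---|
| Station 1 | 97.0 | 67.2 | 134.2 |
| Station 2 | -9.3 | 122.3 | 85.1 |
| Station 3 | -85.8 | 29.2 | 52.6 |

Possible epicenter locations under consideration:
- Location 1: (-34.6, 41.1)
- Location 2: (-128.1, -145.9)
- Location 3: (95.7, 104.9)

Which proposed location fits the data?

Location 1

For each candidate, compare |candidate − station| to the reported distance:
Location 1: residuals Station 1 0.0, Station 2 0.0, Station 3 0.0 → max 0.0 km
Location 2: residuals Station 1 175.8, Station 2 208.2, Station 3 127.5 → max 208.2 km
Location 3: residuals Station 1 96.5, Station 2 21.3, Station 3 144.1 → max 144.1 km
Only Location 1 has all residuals ≈ 0.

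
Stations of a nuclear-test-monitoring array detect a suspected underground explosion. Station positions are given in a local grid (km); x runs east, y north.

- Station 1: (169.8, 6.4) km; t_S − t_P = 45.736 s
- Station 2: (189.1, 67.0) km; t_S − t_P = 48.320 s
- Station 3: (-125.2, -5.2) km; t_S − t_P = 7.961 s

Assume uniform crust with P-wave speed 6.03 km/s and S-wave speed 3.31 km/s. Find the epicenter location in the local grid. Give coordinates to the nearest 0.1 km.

Distance from S−P lag: d = Δt · v_P v_S / (v_P − v_S) = Δt · (6.03·3.31)/(6.03−3.31) ≈ 7.3380·Δt.
So d_Station 1 = 335.61, d_Station 2 = 354.57, d_Station 3 = 58.42 km.
Circle about each station: (x − 169.8)² + (y − 6.4)² = 335.61²; (x − 189.1)² + (y − 67.0)² = 354.57²; (x + 125.2)² + (y + 5.2)² = 58.42².
Subtracting pairs of circle equations eliminates x²+y² and gives linear equations (the radical axes):
38.6 x + 121.2 y = -1711.00
-590.0 x − 23.2 y = 96050.26
Solving the 2×2 system: x ≈ -164.3, y ≈ 38.2 km.

-164.3 km east, 38.2 km north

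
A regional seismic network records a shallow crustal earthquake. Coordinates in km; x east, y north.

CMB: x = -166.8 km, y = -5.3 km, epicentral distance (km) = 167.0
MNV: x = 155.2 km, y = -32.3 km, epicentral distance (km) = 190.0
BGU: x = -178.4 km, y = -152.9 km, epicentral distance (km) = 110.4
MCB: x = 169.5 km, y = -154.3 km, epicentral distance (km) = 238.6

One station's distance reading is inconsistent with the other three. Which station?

Solve using three stations at a time. Using CMB, BGU, MCB (subtract circle equations pairwise → linear system) gives (x, y) ≈ (-68.7, -140.5).
Distances from that point to each station vs reported:
  CMB: calculated 167.0 vs reported 167.0 → residual 0.0 km
  MNV: calculated 248.7 vs reported 190.0 → residual 58.7 km
  BGU: calculated 110.4 vs reported 110.4 → residual 0.0 km
  MCB: calculated 238.6 vs reported 238.6 → residual 0.0 km
CMB, BGU, MCB are mutually consistent (residuals ≈ 0); MNV is off by 58.7 km.

MNV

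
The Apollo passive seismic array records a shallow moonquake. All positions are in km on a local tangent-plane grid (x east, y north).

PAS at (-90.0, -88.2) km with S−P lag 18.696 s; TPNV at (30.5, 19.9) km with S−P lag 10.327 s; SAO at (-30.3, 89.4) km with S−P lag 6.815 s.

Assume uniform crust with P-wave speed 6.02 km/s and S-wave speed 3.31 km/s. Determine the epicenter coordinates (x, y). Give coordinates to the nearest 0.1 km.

Distance from S−P lag: d = Δt · v_P v_S / (v_P − v_S) = Δt · (6.02·3.31)/(6.02−3.31) ≈ 7.3528·Δt.
So d_PAS = 137.47, d_TPNV = 75.93, d_SAO = 50.11 km.
Circle about each station: (x + 90.0)² + (y + 88.2)² = 137.47²; (x − 30.5)² + (y − 19.9)² = 75.93²; (x + 30.3)² + (y − 89.4)² = 50.11².
Subtracting the PAS equation from the TPNV and SAO equations removes the quadratic terms:
241.0 x + 216.2 y = -1420.34
119.4 x + 355.2 y = 9418.20
Solving the 2×2 system: x ≈ -42.5, y ≈ 40.8 km.
Check against PAS (with the unrounded x, y): √((x + 90.0)²+(y + 88.2)²) = 137.47 ≈ 137.47 km. ✓

x ≈ -42.5 km, y ≈ 40.8 km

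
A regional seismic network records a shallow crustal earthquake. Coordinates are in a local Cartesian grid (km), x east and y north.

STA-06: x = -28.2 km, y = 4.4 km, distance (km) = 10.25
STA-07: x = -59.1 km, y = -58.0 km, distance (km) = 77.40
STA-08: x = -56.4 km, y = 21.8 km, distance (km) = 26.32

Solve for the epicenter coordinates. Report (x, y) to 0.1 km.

x ≈ -31.2 km, y ≈ 14.2 km

Circle about each station: (x + 28.2)² + (y − 4.4)² = 10.25²; (x + 59.1)² + (y + 58.0)² = 77.40²; (x + 56.4)² + (y − 21.8)² = 26.32².
Subtracting the STA-06 equation from the STA-07 and STA-08 equations removes the quadratic terms:
-61.8 x − 124.8 y = 156.51
-56.4 x + 34.8 y = 2253.92
Solving the 2×2 system: x ≈ -31.2, y ≈ 14.2 km.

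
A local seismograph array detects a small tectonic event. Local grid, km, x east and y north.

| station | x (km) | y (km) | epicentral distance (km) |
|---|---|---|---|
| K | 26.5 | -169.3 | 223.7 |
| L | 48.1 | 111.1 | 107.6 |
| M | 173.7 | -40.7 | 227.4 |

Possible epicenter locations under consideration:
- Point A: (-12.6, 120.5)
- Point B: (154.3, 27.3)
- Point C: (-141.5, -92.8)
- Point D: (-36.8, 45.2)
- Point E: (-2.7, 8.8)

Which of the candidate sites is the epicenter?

Point D

For each candidate, compare |candidate − station| to the reported distance:
Point A: residuals K 68.7, L 46.2, M 19.0 → max 68.7 km
Point B: residuals K 10.8, L 27.7, M 156.7 → max 156.7 km
Point C: residuals K 39.1, L 170.8, M 92.1 → max 170.8 km
Point D: residuals K 0.1, L 0.1, M 0.0 → max 0.1 km
Point E: residuals K 43.2, L 6.6, M 44.2 → max 44.2 km
Only Point D has all residuals ≈ 0.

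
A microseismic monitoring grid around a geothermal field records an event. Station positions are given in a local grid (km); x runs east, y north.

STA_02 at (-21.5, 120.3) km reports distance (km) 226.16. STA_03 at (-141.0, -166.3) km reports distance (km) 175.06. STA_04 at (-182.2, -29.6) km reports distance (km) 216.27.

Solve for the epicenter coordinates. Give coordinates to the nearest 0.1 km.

Circle about each station: (x + 21.5)² + (y − 120.3)² = 226.16²; (x + 141.0)² + (y + 166.3)² = 175.06²; (x + 182.2)² + (y + 29.6)² = 216.27².
Subtracting pairs of circle equations eliminates x²+y² and gives linear equations (the radical axes):
-239.0 x − 573.2 y = 53104.69
-321.4 x − 299.8 y = 23514.29
Solving the 2×2 system: x ≈ 21.7, y ≈ -101.7 km.

21.7 km east, -101.7 km north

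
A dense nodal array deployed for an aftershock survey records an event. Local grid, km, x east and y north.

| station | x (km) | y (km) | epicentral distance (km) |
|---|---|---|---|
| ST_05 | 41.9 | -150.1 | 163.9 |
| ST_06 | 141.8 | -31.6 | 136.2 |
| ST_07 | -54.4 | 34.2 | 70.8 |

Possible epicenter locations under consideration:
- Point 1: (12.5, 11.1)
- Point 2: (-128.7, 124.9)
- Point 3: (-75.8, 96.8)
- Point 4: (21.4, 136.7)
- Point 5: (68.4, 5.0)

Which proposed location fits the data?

Point 1

For each candidate, compare |candidate − station| to the reported distance:
Point 1: residuals ST_05 0.0, ST_06 0.0, ST_07 0.0 → max 0.0 km
Point 2: residuals ST_05 159.7, ST_06 176.3, ST_07 46.4 → max 176.3 km
Point 3: residuals ST_05 109.6, ST_06 116.5, ST_07 4.6 → max 116.5 km
Point 4: residuals ST_05 123.6, ST_06 70.7, ST_07 56.7 → max 123.6 km
Point 5: residuals ST_05 6.6, ST_06 54.2, ST_07 55.4 → max 55.4 km
Only Point 1 has all residuals ≈ 0.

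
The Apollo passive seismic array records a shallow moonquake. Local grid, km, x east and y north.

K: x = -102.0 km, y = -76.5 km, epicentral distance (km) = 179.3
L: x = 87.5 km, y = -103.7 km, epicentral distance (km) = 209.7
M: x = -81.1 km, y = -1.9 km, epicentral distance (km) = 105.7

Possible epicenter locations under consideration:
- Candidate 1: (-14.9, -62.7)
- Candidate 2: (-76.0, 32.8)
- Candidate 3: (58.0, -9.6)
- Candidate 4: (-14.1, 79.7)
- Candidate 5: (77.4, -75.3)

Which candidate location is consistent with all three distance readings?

Candidate 4

For each candidate, compare |candidate − station| to the reported distance:
Candidate 1: residuals K 91.1, L 99.4, M 15.8 → max 99.4 km
Candidate 2: residuals K 67.0, L 3.3, M 70.6 → max 70.6 km
Candidate 3: residuals K 5.9, L 111.1, M 33.6 → max 111.1 km
Candidate 4: residuals K 0.1, L 0.0, M 0.1 → max 0.1 km
Candidate 5: residuals K 0.1, L 179.6, M 69.0 → max 179.6 km
Only Candidate 4 has all residuals ≈ 0.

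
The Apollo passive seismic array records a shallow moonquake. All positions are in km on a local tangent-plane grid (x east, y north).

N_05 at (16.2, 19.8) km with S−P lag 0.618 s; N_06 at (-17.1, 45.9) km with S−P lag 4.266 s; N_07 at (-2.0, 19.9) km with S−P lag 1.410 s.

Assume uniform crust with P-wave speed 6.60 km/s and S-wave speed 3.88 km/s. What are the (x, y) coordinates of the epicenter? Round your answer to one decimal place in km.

x ≈ 11.0 km, y ≈ 17.2 km

Distance from S−P lag: d = Δt · v_P v_S / (v_P − v_S) = Δt · (6.60·3.88)/(6.60−3.88) ≈ 9.4147·Δt.
So d_N_05 = 5.82, d_N_06 = 40.16, d_N_07 = 13.27 km.
Circle about each station: (x − 16.2)² + (y − 19.8)² = 5.82²; (x + 17.1)² + (y − 45.9)² = 40.16²; (x + 2.0)² + (y − 19.9)² = 13.27².
Subtracting the N_05 equation from the N_06 and N_07 equations removes the quadratic terms:
-66.6 x + 52.2 y = 165.79
-36.4 x + 0.2 y = -396.69
Solving the 2×2 system: x ≈ 11.0, y ≈ 17.2 km.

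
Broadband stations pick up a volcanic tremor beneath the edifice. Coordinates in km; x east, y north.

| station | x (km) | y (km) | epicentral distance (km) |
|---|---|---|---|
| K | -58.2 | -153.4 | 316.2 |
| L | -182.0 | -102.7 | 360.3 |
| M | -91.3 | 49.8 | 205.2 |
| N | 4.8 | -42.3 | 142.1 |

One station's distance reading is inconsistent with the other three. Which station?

Solve using three stations at a time. Using K, L, M (subtract circle equations pairwise → linear system) gives (x, y) ≈ (101.7, 119.4).
Distances from that point to each station vs reported:
  K: calculated 316.2 vs reported 316.2 → residual 0.0 km
  L: calculated 360.3 vs reported 360.3 → residual 0.0 km
  M: calculated 205.2 vs reported 205.2 → residual 0.0 km
  N: calculated 188.5 vs reported 142.1 → residual 46.4 km
K, L, M are mutually consistent (residuals ≈ 0); N is off by 46.4 km.

N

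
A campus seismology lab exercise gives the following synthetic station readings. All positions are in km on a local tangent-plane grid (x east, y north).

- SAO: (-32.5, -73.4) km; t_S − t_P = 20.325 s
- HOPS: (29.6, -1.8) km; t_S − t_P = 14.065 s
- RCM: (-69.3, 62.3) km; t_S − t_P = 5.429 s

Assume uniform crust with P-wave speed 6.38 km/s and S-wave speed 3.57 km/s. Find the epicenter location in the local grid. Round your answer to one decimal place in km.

Distance from S−P lag: d = Δt · v_P v_S / (v_P − v_S) = Δt · (6.38·3.57)/(6.38−3.57) ≈ 8.1056·Δt.
So d_SAO = 164.75, d_HOPS = 114.00, d_RCM = 44.01 km.
Circle about each station: (x + 32.5)² + (y + 73.4)² = 164.75²; (x − 29.6)² + (y + 1.8)² = 114.00²; (x + 69.3)² + (y − 62.3)² = 44.01².
Subtracting the SAO equation from the HOPS and RCM equations removes the quadratic terms:
124.2 x + 143.2 y = 8582.15
-73.6 x + 271.4 y = 27445.65
Solving the 2×2 system: x ≈ -36.2, y ≈ 91.3 km.

-36.2 km east, 91.3 km north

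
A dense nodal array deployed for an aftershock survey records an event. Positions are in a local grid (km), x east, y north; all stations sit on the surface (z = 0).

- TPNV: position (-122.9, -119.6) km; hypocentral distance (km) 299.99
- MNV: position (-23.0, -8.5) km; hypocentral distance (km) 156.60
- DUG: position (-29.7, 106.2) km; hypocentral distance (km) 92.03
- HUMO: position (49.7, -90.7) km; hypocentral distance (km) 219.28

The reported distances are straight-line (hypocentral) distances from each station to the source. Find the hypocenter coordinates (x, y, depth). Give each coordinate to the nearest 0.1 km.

(46.6, 123.1, 48.6)

Each station gives a sphere (x−x_i)² + (y−y_i)² + z² = d_i² (stations at z=0).
Subtracting the TPNV sphere from MNV and DUG: z² cancels, leaving linear equations in x and y:
199.8 x + 222.2 y = 36663.12
186.4 x + 451.6 y = 64276.44
Solving: x ≈ 46.605, y ≈ 123.094 km (keep extra digits for the depth step; rounded: 46.6, 123.1).
Then from the TPNV sphere: z² = 299.99² − (x + 122.9)² − (y + 119.6)² with x = 46.605, y = 123.094, so z ≈ 48.597 ≈ 48.6 km.
Check against HUMO (with the unrounded solution): distance 219.27 ≈ 219.28 km. ✓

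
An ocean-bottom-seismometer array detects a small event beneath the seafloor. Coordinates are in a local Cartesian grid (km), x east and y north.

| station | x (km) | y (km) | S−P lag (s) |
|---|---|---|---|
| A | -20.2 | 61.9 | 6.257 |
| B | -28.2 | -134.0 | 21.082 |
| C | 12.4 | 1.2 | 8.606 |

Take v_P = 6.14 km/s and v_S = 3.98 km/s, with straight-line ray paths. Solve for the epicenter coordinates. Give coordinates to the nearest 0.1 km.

Distance from S−P lag: d = Δt · v_P v_S / (v_P − v_S) = Δt · (6.14·3.98)/(6.14−3.98) ≈ 11.3135·Δt.
So d_A = 70.79, d_B = 238.51, d_C = 97.36 km.
Circle about each station: (x + 20.2)² + (y − 61.9)² = 70.79²; (x + 28.2)² + (y + 134.0)² = 238.51²; (x − 12.4)² + (y − 1.2)² = 97.36².
Subtracting pairs of circle equations eliminates x²+y² and gives linear equations (the radical axes):
-16.0 x − 391.8 y = -37364.21
65.2 x − 121.4 y = -8552.20
Solving the 2×2 system: x ≈ 43.1, y ≈ 93.6 km.
Check against A (with the unrounded x, y): √((x + 20.2)²+(y − 61.9)²) = 70.81 ≈ 70.79 km. ✓

43.1 km east, 93.6 km north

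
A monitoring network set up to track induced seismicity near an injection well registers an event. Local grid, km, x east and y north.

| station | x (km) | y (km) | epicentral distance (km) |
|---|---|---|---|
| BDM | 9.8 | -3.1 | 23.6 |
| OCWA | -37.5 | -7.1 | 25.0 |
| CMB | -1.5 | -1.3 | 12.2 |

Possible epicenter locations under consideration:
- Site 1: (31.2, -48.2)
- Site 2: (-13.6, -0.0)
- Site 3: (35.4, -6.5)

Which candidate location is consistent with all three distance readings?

Site 2

For each candidate, compare |candidate − station| to the reported distance:
Site 1: residuals BDM 26.3, OCWA 55.1, CMB 45.0 → max 55.1 km
Site 2: residuals BDM 0.0, OCWA 0.1, CMB 0.0 → max 0.1 km
Site 3: residuals BDM 2.2, OCWA 47.9, CMB 25.1 → max 47.9 km
Only Site 2 has all residuals ≈ 0.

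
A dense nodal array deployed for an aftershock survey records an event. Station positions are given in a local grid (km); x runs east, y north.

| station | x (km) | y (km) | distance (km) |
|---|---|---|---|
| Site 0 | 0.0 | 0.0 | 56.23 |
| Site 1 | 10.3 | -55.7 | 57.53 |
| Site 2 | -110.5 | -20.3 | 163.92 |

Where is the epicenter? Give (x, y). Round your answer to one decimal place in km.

x ≈ 53.4 km, y ≈ -17.6 km

Circle about each station: x² + y² = 56.23²; (x − 10.3)² + (y + 55.7)² = 57.53²; (x + 110.5)² + (y + 20.3)² = 163.92².
Subtracting the Site 0 equation from the Site 1 and Site 2 equations removes the quadratic terms:
20.6 x − 111.4 y = 3060.69
-221.0 x − 40.6 y = -11085.61
Solving the 2×2 system: x ≈ 53.4, y ≈ -17.6 km.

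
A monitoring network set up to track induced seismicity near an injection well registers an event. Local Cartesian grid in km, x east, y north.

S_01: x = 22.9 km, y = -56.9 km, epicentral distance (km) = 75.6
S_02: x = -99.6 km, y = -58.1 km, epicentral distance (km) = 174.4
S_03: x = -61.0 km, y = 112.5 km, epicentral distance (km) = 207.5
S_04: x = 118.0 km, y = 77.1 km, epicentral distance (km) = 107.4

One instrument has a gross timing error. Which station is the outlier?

S_02

Solve using three stations at a time. Using S_01, S_03, S_04 (subtract circle equations pairwise → linear system) gives (x, y) ≈ (92.4, -27.2).
Distances from that point to each station vs reported:
  S_01: calculated 75.6 vs reported 75.6 → residual 0.0 km
  S_02: calculated 194.5 vs reported 174.4 → residual 20.1 km
  S_03: calculated 207.5 vs reported 207.5 → residual 0.0 km
  S_04: calculated 107.4 vs reported 107.4 → residual 0.0 km
S_01, S_03, S_04 are mutually consistent (residuals ≈ 0); S_02 is off by 20.1 km.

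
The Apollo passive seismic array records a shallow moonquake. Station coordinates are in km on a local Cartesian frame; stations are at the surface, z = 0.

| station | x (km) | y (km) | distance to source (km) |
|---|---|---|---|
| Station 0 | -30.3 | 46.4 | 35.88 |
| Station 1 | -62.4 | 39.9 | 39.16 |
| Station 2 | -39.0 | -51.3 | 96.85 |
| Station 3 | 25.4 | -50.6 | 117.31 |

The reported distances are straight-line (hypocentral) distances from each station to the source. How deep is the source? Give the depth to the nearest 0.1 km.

Each station gives a sphere (x−x_i)² + (y−y_i)² + z² = d_i² (stations at z=0).
Subtracting the Station 0 sphere from Station 1 and Station 2: z² cancels, leaving linear equations in x and y:
-64.2 x − 13.0 y = 2168.59
-17.4 x − 195.4 y = -7010.91
Solving: x ≈ -41.798, y ≈ 39.602 km (keep extra digits for the depth step; rounded: -41.8, 39.6).
Then from the Station 0 sphere: z² = 35.88² − (x + 30.3)² − (y − 46.4)² with x = -41.798, y = 39.602, so z ≈ 33.301 ≈ 33.3 km.

33.3 km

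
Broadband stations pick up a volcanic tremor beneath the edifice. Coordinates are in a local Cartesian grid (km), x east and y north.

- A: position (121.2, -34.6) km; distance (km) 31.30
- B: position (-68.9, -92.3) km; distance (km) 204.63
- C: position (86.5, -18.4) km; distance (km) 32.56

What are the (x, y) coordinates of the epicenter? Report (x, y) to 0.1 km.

Circle about each station: (x − 121.2)² + (y + 34.6)² = 31.30²; (x + 68.9)² + (y + 92.3)² = 204.63²; (x − 86.5)² + (y + 18.4)² = 32.56².
Subtracting the A equation from the B and C equations removes the quadratic terms:
-380.2 x − 115.4 y = -43513.85
-69.4 x + 32.4 y = -8146.25
Solving the 2×2 system: x ≈ 115.6, y ≈ -3.8 km.

115.6 km east, -3.8 km north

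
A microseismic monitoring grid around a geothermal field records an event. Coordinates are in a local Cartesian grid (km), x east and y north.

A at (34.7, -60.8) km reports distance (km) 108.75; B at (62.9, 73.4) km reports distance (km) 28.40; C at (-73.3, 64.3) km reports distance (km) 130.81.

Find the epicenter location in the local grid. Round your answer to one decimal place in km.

(56.2, 45.8)

Circle about each station: (x − 34.7)² + (y + 60.8)² = 108.75²; (x − 62.9)² + (y − 73.4)² = 28.40²; (x + 73.3)² + (y − 64.3)² = 130.81².
Subtracting the A equation from the B and C equations removes the quadratic terms:
56.4 x + 268.4 y = 15463.24
-216.0 x + 250.2 y = -678.04
Solving the 2×2 system: x ≈ 56.2, y ≈ 45.8 km.
Check against A (with the unrounded x, y): √((x − 34.7)²+(y + 60.8)²) = 108.75 ≈ 108.75 km. ✓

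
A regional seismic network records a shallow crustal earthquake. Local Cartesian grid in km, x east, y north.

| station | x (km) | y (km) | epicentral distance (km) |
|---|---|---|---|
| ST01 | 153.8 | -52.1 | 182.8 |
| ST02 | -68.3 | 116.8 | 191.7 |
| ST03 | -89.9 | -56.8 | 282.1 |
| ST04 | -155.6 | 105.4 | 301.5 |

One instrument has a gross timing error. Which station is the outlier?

ST04

Solve using three stations at a time. Using ST01, ST02, ST03 (subtract circle equations pairwise → linear system) gives (x, y) ≈ (123.1, 128.2).
Distances from that point to each station vs reported:
  ST01: calculated 182.9 vs reported 182.8 → residual 0.1 km
  ST02: calculated 191.8 vs reported 191.7 → residual 0.1 km
  ST03: calculated 282.2 vs reported 282.1 → residual 0.1 km
  ST04: calculated 279.7 vs reported 301.5 → residual 21.8 km
ST01, ST02, ST03 are mutually consistent (residuals ≈ 0); ST04 is off by 21.8 km.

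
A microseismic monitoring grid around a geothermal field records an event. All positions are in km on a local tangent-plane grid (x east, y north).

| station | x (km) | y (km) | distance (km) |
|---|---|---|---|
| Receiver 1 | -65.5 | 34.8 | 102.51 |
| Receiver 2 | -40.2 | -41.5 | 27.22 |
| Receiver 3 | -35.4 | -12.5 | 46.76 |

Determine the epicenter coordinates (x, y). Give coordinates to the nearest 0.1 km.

Circle about each station: (x + 65.5)² + (y − 34.8)² = 102.51²; (x + 40.2)² + (y + 41.5)² = 27.22²; (x + 35.4)² + (y + 12.5)² = 46.76².
Subtracting the Receiver 1 equation from the Receiver 2 and Receiver 3 equations removes the quadratic terms:
50.6 x − 152.6 y = 7604.37
60.2 x − 94.6 y = 4229.92
Solving the 2×2 system: x ≈ -16.8, y ≈ -55.4 km.

x ≈ -16.8 km, y ≈ -55.4 km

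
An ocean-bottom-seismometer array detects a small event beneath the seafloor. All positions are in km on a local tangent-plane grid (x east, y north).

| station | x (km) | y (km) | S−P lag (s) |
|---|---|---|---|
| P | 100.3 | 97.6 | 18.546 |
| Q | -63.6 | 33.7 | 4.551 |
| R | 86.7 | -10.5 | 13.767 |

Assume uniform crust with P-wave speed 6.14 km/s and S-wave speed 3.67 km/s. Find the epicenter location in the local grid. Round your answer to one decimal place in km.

Distance from S−P lag: d = Δt · v_P v_S / (v_P − v_S) = Δt · (6.14·3.67)/(6.14−3.67) ≈ 9.1230·Δt.
So d_P = 169.20, d_Q = 41.52, d_R = 125.60 km.
Circle about each station: (x − 100.3)² + (y − 97.6)² = 169.20²; (x + 63.6)² + (y − 33.7)² = 41.52²; (x − 86.7)² + (y + 10.5)² = 125.60².
Subtracting pairs of circle equations eliminates x²+y² and gives linear equations (the radical axes):
-327.8 x − 127.8 y = 12499.53
-27.2 x − 216.2 y = 894.57
Solving the 2×2 system: x ≈ -38.4, y ≈ 0.7 km.

-38.4 km east, 0.7 km north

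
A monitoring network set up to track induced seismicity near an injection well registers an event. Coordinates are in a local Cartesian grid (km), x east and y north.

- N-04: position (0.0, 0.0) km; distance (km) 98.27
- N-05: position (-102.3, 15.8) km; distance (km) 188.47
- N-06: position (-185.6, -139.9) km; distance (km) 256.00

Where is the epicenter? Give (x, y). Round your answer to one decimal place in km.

Circle about each station: x² + y² = 98.27²; (x + 102.3)² + (y − 15.8)² = 188.47²; (x + 185.6)² + (y + 139.9)² = 256.00².
Subtracting pairs of circle equations eliminates x²+y² and gives linear equations (the radical axes):
-204.6 x + 31.6 y = -15149.02
-371.2 x − 279.8 y = -1859.64
Solving the 2×2 system: x ≈ 62.3, y ≈ -76.0 km.
Check against N-04 (with the unrounded x, y): √(x²+y²) = 98.28 ≈ 98.27 km. ✓

62.3 km east, -76.0 km north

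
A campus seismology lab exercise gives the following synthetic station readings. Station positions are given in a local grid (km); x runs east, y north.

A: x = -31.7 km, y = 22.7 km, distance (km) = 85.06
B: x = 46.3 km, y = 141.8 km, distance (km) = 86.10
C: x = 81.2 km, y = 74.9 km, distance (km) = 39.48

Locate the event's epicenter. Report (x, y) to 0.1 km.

Circle about each station: (x + 31.7)² + (y − 22.7)² = 85.06²; (x − 46.3)² + (y − 141.8)² = 86.10²; (x − 81.2)² + (y − 74.9)² = 39.48².
Subtracting the A equation from the B and C equations removes the quadratic terms:
156.0 x + 238.2 y = 20552.74
225.8 x + 104.4 y = 16359.80
Solving the 2×2 system: x ≈ 46.7, y ≈ 55.7 km.

46.7 km east, 55.7 km north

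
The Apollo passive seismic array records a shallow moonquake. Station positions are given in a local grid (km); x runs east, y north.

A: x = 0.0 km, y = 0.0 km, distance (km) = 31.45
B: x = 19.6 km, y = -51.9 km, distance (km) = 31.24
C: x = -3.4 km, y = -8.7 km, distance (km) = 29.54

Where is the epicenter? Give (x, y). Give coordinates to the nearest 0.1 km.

Circle about each station: x² + y² = 31.45²; (x − 19.6)² + (y + 51.9)² = 31.24²; (x + 3.4)² + (y + 8.7)² = 29.54².
Subtracting pairs of circle equations eliminates x²+y² and gives linear equations (the radical axes):
39.2 x − 103.8 y = 3090.93
-6.8 x − 17.4 y = 203.74
Solving the 2×2 system: x ≈ 23.5, y ≈ -20.9 km.

23.5 km east, -20.9 km north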